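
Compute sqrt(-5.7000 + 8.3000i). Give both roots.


|z| = sqrt(32.49+68.89) = 10.0688
sqrt((|z|+a)/2) = sqrt((10.0688+(-5.7))/2) = sqrt(2.1844) = 1.4780
sqrt((|z|-a)/2) = sqrt((10.0688-(-5.7))/2) = sqrt(7.8844) = 2.8079

±(1.4780 + 2.8079i) i.e. 1.4780 + 2.8079i and -1.4780 - 2.8079i


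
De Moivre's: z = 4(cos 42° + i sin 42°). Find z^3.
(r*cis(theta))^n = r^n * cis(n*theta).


r^3 = 4^3 = 64
n*theta = 3*42° = 126° = 126° (mod 360)
a = 64*cos(126°) = -37.6183
b = 64*sin(126°) = 51.7771

64 cis(126°) = -37.6183 + 51.7771i


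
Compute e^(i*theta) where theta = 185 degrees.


cos(185°) = -0.9962
sin(185°) = -0.0872

e^(i*185°) = -0.9962 - 0.0872i


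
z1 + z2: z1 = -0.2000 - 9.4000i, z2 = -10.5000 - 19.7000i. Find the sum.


Real: -0.2 - 10.5 = -10.7
Imag: -9.4 - 19.7 = -29.1

-10.7000 - 29.1000i


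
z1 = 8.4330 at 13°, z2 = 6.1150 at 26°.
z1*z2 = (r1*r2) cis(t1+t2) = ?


r = 8.4330 * 6.1150 = 51.5678
theta = 13° + 26° = 39° = 39° (mod 360)

51.5678 cis(39°)


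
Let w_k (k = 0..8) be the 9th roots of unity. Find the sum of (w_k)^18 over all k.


The roots are w_k = w^k with w = e^(2*pi*i/9), and (w^k)^18 = (w^18)^k.
So S = 1 + u + u^2 + ... + u^(8) with u = w^18.
18 = 2*9 + 0, so 18 is a multiple of 9 and u = (w^9)^2 = 1.
Every one of the 9 terms equals 1: S = 9

S = 9


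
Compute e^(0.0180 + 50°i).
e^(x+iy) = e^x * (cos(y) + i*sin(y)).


e^0.0180 = 1.0182
cos(50°) = 0.6428
sin(50°) = 0.76604
Real = 1.0182*0.6428 = 0.6545
Imag = 1.0182*0.76604 = 0.7800

0.6545 + 0.7800i


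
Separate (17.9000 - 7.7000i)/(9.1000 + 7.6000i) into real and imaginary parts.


Multiply by conjugate: (17.9000 - 7.7000i)(9.1000 - 7.6000i) / (9.1^2 + 7.6^2)
Numerator real = 17.9*9.1 - (7.7)*7.6 = 104.37
Numerator imag = -7.7*9.1 - 17.9*7.6 = -206.11
Denominator = 140.57
Re(z) = 104.37/140.57 = 0.7425
Im(z) = -206.11/140.57 = -1.4662

Re(z) = 0.7425, Im(z) = -1.4662


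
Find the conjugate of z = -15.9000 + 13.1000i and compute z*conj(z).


z_bar = -15.9000 - 13.1000i
z*z_bar = (-15.9)^2 + 13.1^2 = 252.81 + 171.61 = 424.42

z_bar = -15.9000 - 13.1000i, z*z_bar = 424.42


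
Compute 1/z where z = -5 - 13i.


|z|^2 = 25+169 = 194
1/z = (-5 + 13i)/194

1/z = -0.0258 + 0.0670i


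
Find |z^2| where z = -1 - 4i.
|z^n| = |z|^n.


|z| = sqrt(1+16) = sqrt(17) = 4.1231
|z^2| = |z|^2 = (sqrt(17))^2 = 17

|z^2| = 17


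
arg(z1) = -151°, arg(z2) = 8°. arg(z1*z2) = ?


arg(z1*z2) = -151° + 8° = -143°
Normalized to (-180°, 180°]: -143°

-143°


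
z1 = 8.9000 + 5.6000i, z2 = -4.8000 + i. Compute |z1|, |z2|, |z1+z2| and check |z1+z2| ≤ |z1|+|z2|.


|z1| = sqrt(8.9^2 + 5.6^2) = sqrt(110.57) = 10.5152
|z2| = sqrt((-4.8)^2 + 1^2) = sqrt(24.04) = 4.9031
z1+z2 = 4.1000 + 6.6000i
|z1+z2| = sqrt(60.37) = 7.7698
|z1|+|z2| = 10.5152 + 4.9031 = 15.4183

|z1+z2| = 7.7698 ≤ |z1|+|z2| = 15.4183 (verified)


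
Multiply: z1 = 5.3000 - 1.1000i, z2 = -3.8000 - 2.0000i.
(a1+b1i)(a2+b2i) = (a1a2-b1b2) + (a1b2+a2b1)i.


Real = 5.3*(-3.8) - (-1.1)*(-2) = -20.14 - 2.2 = -22.34
Imag = 5.3*(-2) - (3.8)*(-1.1) = -10.6 + 4.18 = -6.42

-22.3400 - 6.4200i


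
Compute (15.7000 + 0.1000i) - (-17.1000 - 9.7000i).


Real: 15.7 + 17.1 = 32.8
Imag: 0.1 + 9.7 = 9.8

32.8000 + 9.8000i


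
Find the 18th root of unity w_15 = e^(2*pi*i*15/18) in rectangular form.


Angle = 360*15/18 = 300°
a = cos(300°) = 0.5000
b = sin(300°) = -0.8660

0.5000 - 0.8660i


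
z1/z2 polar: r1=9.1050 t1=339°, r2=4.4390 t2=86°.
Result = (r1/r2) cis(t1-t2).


r = 9.1050 / 4.4390 = 2.0511
theta = 339° - 86° = 253° = 253° (mod 360)

2.0511 cis(253°)


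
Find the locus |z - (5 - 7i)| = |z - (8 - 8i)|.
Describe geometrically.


Equal distances means the locus is the perpendicular bisector of z1 and z2.
Midpoint = ((5+8)/2, (-7+(-8))/2) = (6.5000, -7.5000)

Perpendicular bisector through (6.5000, -7.5000)


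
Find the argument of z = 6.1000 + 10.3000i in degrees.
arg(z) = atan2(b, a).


Re = 6.1, Im = 10.3
arg = atan2(10.3, 6.1) = 59.3646 degrees

arg(z) = 59.3646 degrees


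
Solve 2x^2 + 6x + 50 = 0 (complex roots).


disc = 6^2 - 4*2*50 = 36 - 400 = -364
sqrt(|disc|) = sqrt(364) = 19.0788
Real part = -6/(2*2) = -1.5000
Imag part = 19.0788/(2*2) = 4.7697

-1.5000 ± 4.7697i


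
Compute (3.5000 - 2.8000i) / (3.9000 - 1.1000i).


Conjugate of z2 = 3.9000 + 1.1000i
Numerator: (3.5000 - 2.8000i)(3.9000 + 1.1000i) = 16.7300 - 7.0700i
Denominator: 3.9^2 + (-1.1)^2 = 16.42
Result = (16.7300 - 7.0700i)/16.42

1.0189 - 0.4306i


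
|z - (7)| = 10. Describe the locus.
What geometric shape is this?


|z - z0| = r is a circle with center z0 and radius r.
Center = (7, 0), radius = 10

Circle with center (7, 0) and radius 10


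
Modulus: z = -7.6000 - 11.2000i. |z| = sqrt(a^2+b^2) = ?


|z| = sqrt((-7.6)^2 + (-11.2)^2) = sqrt(57.76 + 125.44) = sqrt(183.2) = 13.5351

|z| = 13.5351


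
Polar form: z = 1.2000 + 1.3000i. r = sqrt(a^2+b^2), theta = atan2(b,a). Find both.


r = sqrt(1.44+1.69) = sqrt(3.13) = 1.7692
theta = atan2(1.3, 1.2) = 47.2906 degrees

r = 1.7692, theta = 47.2906 degrees


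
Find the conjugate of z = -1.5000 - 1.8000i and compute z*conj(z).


z_bar = -1.5000 + 1.8000i
z*z_bar = (-1.5)^2 + (-1.8)^2 = 2.25 + 3.24 = 5.49

z_bar = -1.5000 + 1.8000i, z*z_bar = 5.49


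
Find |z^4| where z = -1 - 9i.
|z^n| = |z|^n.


|z| = sqrt(1+81) = sqrt(82) = 9.0554
|z^4| = |z|^4 = (sqrt(82))^4 = 82^2 = 6724

|z^4| = 6724


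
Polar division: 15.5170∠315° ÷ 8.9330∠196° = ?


r = 15.5170 / 8.9330 = 1.7370
theta = 315° - 196° = 119° = 119° (mod 360)

1.7370 cis(119°)


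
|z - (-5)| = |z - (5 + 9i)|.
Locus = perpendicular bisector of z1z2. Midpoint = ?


Equal distances means the locus is the perpendicular bisector of z1 and z2.
Midpoint = ((-5+5)/2, (0+9)/2) = (0, 4.5000)

Perpendicular bisector through (0, 4.5000)


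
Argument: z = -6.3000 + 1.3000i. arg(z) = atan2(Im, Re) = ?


Re = -6.3, Im = 1.3
arg = atan2(1.3, -6.3) = 168.3407 degrees

arg(z) = 168.3407 degrees


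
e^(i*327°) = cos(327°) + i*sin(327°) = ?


cos(327°) = 0.8387
sin(327°) = -0.5446

e^(i*327°) = 0.8387 - 0.5446i


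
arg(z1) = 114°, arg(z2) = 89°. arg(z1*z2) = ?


arg(z1*z2) = 114° + 89° = 203°
Normalized to (-180°, 180°]: -157°

-157°


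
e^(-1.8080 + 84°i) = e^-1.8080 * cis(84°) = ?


e^-1.8080 = 0.1640
cos(84°) = 0.1045
sin(84°) = 0.9945
Real = 0.1640*0.1045 = 0.0171
Imag = 0.1640*0.9945 = 0.1631

0.0171 + 0.1631i


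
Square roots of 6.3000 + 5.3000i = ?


|z| = sqrt(39.69+28.09) = 8.2329
sqrt((|z|+a)/2) = sqrt((8.2329+6.3)/2) = sqrt(7.2664) = 2.6956
sqrt((|z|-a)/2) = sqrt((8.2329-6.3)/2) = sqrt(0.9664) = 0.9831

±(2.6956 + 0.9831i) i.e. 2.6956 + 0.9831i and -2.6956 - 0.9831i


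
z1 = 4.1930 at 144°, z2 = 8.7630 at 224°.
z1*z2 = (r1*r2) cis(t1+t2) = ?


r = 4.1930 * 8.7630 = 36.7433
theta = 144° + 224° = 368° = 8° (mod 360)

36.7433 cis(8°)


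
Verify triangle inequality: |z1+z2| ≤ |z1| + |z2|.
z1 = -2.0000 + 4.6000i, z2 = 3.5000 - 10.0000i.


|z1| = sqrt((-2)^2 + 4.6^2) = sqrt(25.16) = 5.0160
|z2| = sqrt(3.5^2 + (-10)^2) = sqrt(112.25) = 10.5948
z1+z2 = 1.5000 - 5.4000i
|z1+z2| = sqrt(31.41) = 5.6045
|z1|+|z2| = 5.0160 + 10.5948 = 15.6108

|z1+z2| = 5.6045 ≤ |z1|+|z2| = 15.6108 (verified)


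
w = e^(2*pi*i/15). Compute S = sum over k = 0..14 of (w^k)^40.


The roots are w_k = w^k with w = e^(2*pi*i/15), and (w^k)^40 = (w^40)^k.
So S = 1 + u + u^2 + ... + u^(14) with u = w^40.
40 = 2*15 + 10, so 40 is not a multiple of 15: u = (w^15)^2 * w^10 = w^10 ≠ 1 (w is a primitive 15th root), while u^15 = (w^15)^40 = 1.
Geometric series: S = (1 - u^15)/(1 - u) = (1 - 1)/(1 - u) = 0

S = 0


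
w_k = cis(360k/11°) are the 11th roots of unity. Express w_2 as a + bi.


Angle = 360*2/11 = 65.4545°
a = cos(65.4545°) = 0.4154
b = sin(65.4545°) = 0.9096

0.4154 + 0.9096i


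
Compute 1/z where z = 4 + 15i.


|z|^2 = 16+225 = 241
1/z = (4 - 15i)/241

1/z = 0.0166 - 0.0622i


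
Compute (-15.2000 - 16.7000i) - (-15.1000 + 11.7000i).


Real: -15.2 + 15.1 = -0.1
Imag: -16.7 - 11.7 = -28.4

-0.1000 - 28.4000i


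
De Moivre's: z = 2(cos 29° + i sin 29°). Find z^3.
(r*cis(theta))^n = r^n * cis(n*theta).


r^3 = 2^3 = 8
n*theta = 3*29° = 87° = 87° (mod 360)
a = 8*cos(87°) = 0.4187
b = 8*sin(87°) = 7.9890

8 cis(87°) = 0.4187 + 7.9890i


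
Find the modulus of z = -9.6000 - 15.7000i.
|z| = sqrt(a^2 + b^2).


|z| = sqrt((-9.6)^2 + (-15.7)^2) = sqrt(92.16 + 246.49) = sqrt(338.65) = 18.4024

|z| = 18.4024


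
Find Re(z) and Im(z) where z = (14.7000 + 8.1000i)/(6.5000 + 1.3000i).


Multiply by conjugate: (14.7000 + 8.1000i)(6.5000 - 1.3000i) / (6.5^2 + 1.3^2)
Numerator real = 14.7*6.5 + 8.1*1.3 = 106.08
Numerator imag = 8.1*6.5 - 14.7*1.3 = 33.54
Denominator = 43.94
Re(z) = 106.08/43.94 = 2.4142
Im(z) = 33.54/43.94 = 0.7633

Re(z) = 2.4142, Im(z) = 0.7633


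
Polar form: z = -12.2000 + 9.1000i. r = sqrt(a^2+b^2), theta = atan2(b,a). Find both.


r = sqrt(148.84+82.81) = sqrt(231.65) = 15.2201
theta = atan2(9.1, -12.2) = 143.2807 degrees

r = 15.2201, theta = 143.2807 degrees


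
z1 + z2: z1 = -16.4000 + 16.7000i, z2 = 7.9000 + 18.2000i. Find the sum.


Real: -16.4 + 7.9 = -8.5
Imag: 16.7 + 18.2 = 34.9

-8.5000 + 34.9000i


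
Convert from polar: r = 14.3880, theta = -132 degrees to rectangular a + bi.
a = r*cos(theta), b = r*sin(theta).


a = 14.3880*cos(-132°) = 14.3880*(-0.669131) = -9.6275
b = 14.3880*sin(-132°) = 14.3880*(-0.743145) = -10.6924

-9.6275 - 10.6924i


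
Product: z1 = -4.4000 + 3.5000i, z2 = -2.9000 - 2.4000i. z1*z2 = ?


Real = -4.4*(-2.9) - 3.5*(-2.4) = 12.76 - (-8.4) = 21.16
Imag = -4.4*(-2.4) - (2.9)*3.5 = 10.56 - (10.15) = 0.41

21.1600 + 0.4100i


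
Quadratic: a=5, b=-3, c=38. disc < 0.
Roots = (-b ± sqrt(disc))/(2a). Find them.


disc = (-3)^2 - 4*5*38 = 9 - 760 = -751
sqrt(|disc|) = sqrt(751) = 27.4044
Real part = 3/(2*5) = 0.3000
Imag part = 27.4044/(2*5) = 2.7404

0.3000 ± 2.7404i


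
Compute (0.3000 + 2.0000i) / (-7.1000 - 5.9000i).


Conjugate of z2 = -7.1000 + 5.9000i
Numerator: (0.3000 + 2.0000i)(-7.1000 + 5.9000i) = -13.9300 - 12.4300i
Denominator: (-7.1)^2 + (-5.9)^2 = 85.22
Result = (-13.9300 - 12.4300i)/85.22

-0.1635 - 0.1459i


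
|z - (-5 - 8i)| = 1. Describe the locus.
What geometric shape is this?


|z - z0| = r is a circle with center z0 and radius r.
Center = (-5, -8), radius = 1

Circle with center (-5, -8) and radius 1


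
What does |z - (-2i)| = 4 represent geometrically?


|z - z0| = r is a circle with center z0 and radius r.
Center = (0, -2), radius = 4

Circle with center (0, -2) and radius 4


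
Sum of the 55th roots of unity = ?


The sum of all 55th roots of unity is 0.
Geometric series: (1 - w^55)/(1 - w) = (1-1)/(1-w) = 0 since w^55 = 1, w ≠ 1.
Alternatively: coefficient of z^54 in z^55 - 1 is 0.

0


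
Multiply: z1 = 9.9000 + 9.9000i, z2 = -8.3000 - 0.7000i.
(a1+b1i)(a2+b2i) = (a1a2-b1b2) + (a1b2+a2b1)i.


Real = 9.9*(-8.3) - 9.9*(-0.7) = -82.17 - (-6.93) = -75.24
Imag = 9.9*(-0.7) - (8.3)*9.9 = -6.93 - (82.17) = -89.1

-75.2400 - 89.1000i


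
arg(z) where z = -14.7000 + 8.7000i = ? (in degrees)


Re = -14.7, Im = 8.7
arg = atan2(8.7, -14.7) = 149.3814 degrees

arg(z) = 149.3814 degrees


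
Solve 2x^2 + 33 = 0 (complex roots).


disc = 0^2 - 4*2*33 = 0 - 264 = -264
sqrt(|disc|) = sqrt(264) = 16.2481
Real part = 0/(2*2) = 0
Imag part = 16.2481/(2*2) = 4.0620

0 ± 4.0620i


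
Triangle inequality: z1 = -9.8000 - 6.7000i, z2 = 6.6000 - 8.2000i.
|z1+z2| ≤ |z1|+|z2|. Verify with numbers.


|z1| = sqrt((-9.8)^2 + (-6.7)^2) = sqrt(140.93) = 11.8714
|z2| = sqrt(6.6^2 + (-8.2)^2) = sqrt(110.8) = 10.5262
z1+z2 = -3.2000 - 14.9000i
|z1+z2| = sqrt(232.25) = 15.2398
|z1|+|z2| = 11.8714 + 10.5262 = 22.3976

|z1+z2| = 15.2398 ≤ |z1|+|z2| = 22.3976 (verified)


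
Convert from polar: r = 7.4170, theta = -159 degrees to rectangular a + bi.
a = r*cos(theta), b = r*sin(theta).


a = 7.4170*cos(-159°) = 7.4170*(-0.93358) = -6.9244
b = 7.4170*sin(-159°) = 7.4170*(-0.35837) = -2.6580

-6.9244 - 2.6580i


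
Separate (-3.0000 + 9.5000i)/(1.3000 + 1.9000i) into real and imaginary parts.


Multiply by conjugate: (-3.0000 + 9.5000i)(1.3000 - 1.9000i) / (1.3^2 + 1.9^2)
Numerator real = -3*1.3 + 9.5*1.9 = 14.15
Numerator imag = 9.5*1.3 - (-3)*1.9 = 18.05
Denominator = 5.3
Re(z) = 14.15/5.3 = 2.6698
Im(z) = 18.05/5.3 = 3.4057

Re(z) = 2.6698, Im(z) = 3.4057


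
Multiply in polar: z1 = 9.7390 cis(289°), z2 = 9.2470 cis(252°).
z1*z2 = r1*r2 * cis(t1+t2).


r = 9.7390 * 9.2470 = 90.0565
theta = 289° + 252° = 541° = 181° (mod 360)

90.0565 cis(181°)


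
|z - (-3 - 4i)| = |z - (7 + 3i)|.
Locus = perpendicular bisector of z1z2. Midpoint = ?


Equal distances means the locus is the perpendicular bisector of z1 and z2.
Midpoint = ((-3+7)/2, (-4+3)/2) = (2.0000, -0.5000)

Perpendicular bisector through (2.0000, -0.5000)


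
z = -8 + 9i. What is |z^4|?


|z| = sqrt(64+81) = sqrt(145) = 12.0416
|z^4| = |z|^4 = (sqrt(145))^4 = 145^2 = 21025

|z^4| = 21025


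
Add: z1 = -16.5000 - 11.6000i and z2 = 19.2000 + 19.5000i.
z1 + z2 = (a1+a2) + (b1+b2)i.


Real: -16.5 + 19.2 = 2.7
Imag: -11.6 + 19.5 = 7.9

2.7000 + 7.9000i


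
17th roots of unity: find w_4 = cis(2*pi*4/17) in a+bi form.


Angle = 360*4/17 = 84.7059°
a = cos(84.7059°) = 0.0923
b = sin(84.7059°) = 0.9957

0.0923 + 0.9957i


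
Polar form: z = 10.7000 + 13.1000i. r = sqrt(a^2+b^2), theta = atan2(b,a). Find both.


r = sqrt(114.49+171.61) = sqrt(286.1) = 16.9145
theta = atan2(13.1, 10.7) = 50.7583 degrees

r = 16.9145, theta = 50.7583 degrees


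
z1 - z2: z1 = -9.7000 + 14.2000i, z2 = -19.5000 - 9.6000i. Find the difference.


Real: -9.7 + 19.5 = 9.8
Imag: 14.2 + 9.6 = 23.8

9.8000 + 23.8000i


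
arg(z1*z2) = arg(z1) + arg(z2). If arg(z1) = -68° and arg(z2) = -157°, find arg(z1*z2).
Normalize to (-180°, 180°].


arg(z1*z2) = -68° - 157° = -225°
Normalized to (-180°, 180°]: 135°

135°


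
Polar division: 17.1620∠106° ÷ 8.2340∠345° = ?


r = 17.1620 / 8.2340 = 2.0843
theta = 106° - 345° = -239° = 121° (mod 360)

2.0843 cis(121°)


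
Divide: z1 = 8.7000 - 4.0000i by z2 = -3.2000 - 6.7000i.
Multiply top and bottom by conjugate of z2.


Conjugate of z2 = -3.2000 + 6.7000i
Numerator: (8.7000 - 4.0000i)(-3.2000 + 6.7000i) = -1.0400 + 71.0900i
Denominator: (-3.2)^2 + (-6.7)^2 = 55.13
Result = (-1.0400 + 71.0900i)/55.13

-0.0189 + 1.2895i


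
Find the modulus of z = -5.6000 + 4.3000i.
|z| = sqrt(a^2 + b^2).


|z| = sqrt((-5.6)^2 + 4.3^2) = sqrt(31.36 + 18.49) = sqrt(49.85) = 7.0605

|z| = 7.0605


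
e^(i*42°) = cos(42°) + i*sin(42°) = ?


cos(42°) = 0.7431
sin(42°) = 0.6691

e^(i*42°) = 0.7431 + 0.6691i


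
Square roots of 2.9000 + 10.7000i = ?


|z| = sqrt(8.41+114.49) = 11.0860
sqrt((|z|+a)/2) = sqrt((11.0860+2.9)/2) = sqrt(6.9930) = 2.6444
sqrt((|z|-a)/2) = sqrt((11.0860-2.9)/2) = sqrt(4.0930) = 2.0231

±(2.6444 + 2.0231i) i.e. 2.6444 + 2.0231i and -2.6444 - 2.0231i


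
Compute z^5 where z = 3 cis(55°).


r^5 = 3^5 = 243
n*theta = 5*55° = 275° = 275° (mod 360)
a = 243*cos(275°) = 21.1788
b = 243*sin(275°) = -242.0753

243 cis(275°) = 21.1788 - 242.0753i


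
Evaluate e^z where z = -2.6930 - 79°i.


e^-2.6930 = 0.06768
cos(-79°) = 0.1908
sin(-79°) = -0.9816
Real = 0.06768*0.1908 = 0.0129
Imag = 0.06768*(-0.9816) = -0.0664

0.0129 - 0.0664i


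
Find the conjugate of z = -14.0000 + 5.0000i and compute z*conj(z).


z_bar = -14.0000 - 5.0000i
z*z_bar = (-14)^2 + 5^2 = 196 + 25 = 221

z_bar = -14.0000 - 5.0000i, z*z_bar = 221


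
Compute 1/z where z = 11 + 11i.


|z|^2 = 121+121 = 242
1/z = (11 - 11i)/242

1/z = 0.0455 - 0.0455i


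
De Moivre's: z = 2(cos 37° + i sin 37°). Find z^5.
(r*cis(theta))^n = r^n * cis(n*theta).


r^5 = 2^5 = 32
n*theta = 5*37° = 185° = 185° (mod 360)
a = 32*cos(185°) = -31.8782
b = 32*sin(185°) = -2.7890

32 cis(185°) = -31.8782 - 2.7890i


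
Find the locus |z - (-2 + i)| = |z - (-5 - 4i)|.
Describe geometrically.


Equal distances means the locus is the perpendicular bisector of z1 and z2.
Midpoint = ((-2+(-5))/2, (1+(-4))/2) = (-3.5000, -1.5000)

Perpendicular bisector through (-3.5000, -1.5000)


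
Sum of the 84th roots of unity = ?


The sum of all 84th roots of unity is 0.
Geometric series: (1 - w^84)/(1 - w) = (1-1)/(1-w) = 0 since w^84 = 1, w ≠ 1.
Alternatively: coefficient of z^83 in z^84 - 1 is 0.

0


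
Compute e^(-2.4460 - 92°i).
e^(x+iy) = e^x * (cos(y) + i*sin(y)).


e^-2.4460 = 0.08664
cos(-92°) = -0.0349
sin(-92°) = -0.9994
Real = 0.08664*(-0.0349) = -0.0030
Imag = 0.08664*(-0.9994) = -0.0866

-0.0030 - 0.0866i


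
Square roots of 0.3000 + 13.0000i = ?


|z| = sqrt(0.09+169) = 13.0035
sqrt((|z|+a)/2) = sqrt((13.0035+0.3)/2) = sqrt(6.6517) = 2.5791
sqrt((|z|-a)/2) = sqrt((13.0035-0.3)/2) = sqrt(6.3517) = 2.5203

±(2.5791 + 2.5203i) i.e. 2.5791 + 2.5203i and -2.5791 - 2.5203i


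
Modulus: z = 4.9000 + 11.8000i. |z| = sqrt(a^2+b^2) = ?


|z| = sqrt(4.9^2 + 11.8^2) = sqrt(24.01 + 139.24) = sqrt(163.25) = 12.7769

|z| = 12.7769


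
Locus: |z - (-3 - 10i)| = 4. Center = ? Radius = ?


|z - z0| = r is a circle with center z0 and radius r.
Center = (-3, -10), radius = 4

Circle with center (-3, -10) and radius 4


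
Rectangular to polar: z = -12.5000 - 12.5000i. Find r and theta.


r = sqrt(156.25+156.25) = sqrt(312.5) = 17.6777
theta = atan2(-12.5, -12.5) = -135.0000 degrees

r = 17.6777, theta = -135.0000 degrees


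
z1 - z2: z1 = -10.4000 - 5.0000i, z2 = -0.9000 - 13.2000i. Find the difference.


Real: -10.4 + 0.9 = -9.5
Imag: -5 + 13.2 = 8.2

-9.5000 + 8.2000i


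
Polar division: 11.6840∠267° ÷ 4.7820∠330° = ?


r = 11.6840 / 4.7820 = 2.4433
theta = 267° - 330° = -63° = 297° (mod 360)

2.4433 cis(297°)


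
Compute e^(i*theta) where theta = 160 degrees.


cos(160°) = -0.9397
sin(160°) = 0.3420

e^(i*160°) = -0.9397 + 0.3420i


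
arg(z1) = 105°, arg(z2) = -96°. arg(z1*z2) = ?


arg(z1*z2) = 105° - 96° = 9°
Normalized to (-180°, 180°]: 9°

9°


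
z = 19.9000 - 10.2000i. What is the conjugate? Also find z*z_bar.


z_bar = 19.9000 + 10.2000i
z*z_bar = 19.9^2 + (-10.2)^2 = 396.01 + 104.04 = 500.05

z_bar = 19.9000 + 10.2000i, z*z_bar = 500.05


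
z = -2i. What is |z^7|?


|z| = sqrt(0+4) = sqrt(4) = 2
|z^7| = |z|^7 = 2^7 = 128

|z^7| = 128


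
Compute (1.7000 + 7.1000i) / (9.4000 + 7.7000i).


Conjugate of z2 = 9.4000 - 7.7000i
Numerator: (1.7000 + 7.1000i)(9.4000 - 7.7000i) = 70.6500 + 53.6500i
Denominator: 9.4^2 + 7.7^2 = 147.65
Result = (70.6500 + 53.6500i)/147.65

0.4785 + 0.3634i


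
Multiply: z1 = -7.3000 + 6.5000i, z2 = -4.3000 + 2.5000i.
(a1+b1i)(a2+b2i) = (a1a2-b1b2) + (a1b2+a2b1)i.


Real = -7.3*(-4.3) - 6.5*2.5 = 31.39 - 16.25 = 15.14
Imag = -7.3*2.5 - (4.3)*6.5 = -18.25 - (27.95) = -46.2

15.1400 - 46.2000i


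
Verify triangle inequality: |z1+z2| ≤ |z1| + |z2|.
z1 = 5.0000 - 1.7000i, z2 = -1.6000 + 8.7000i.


|z1| = sqrt(5^2 + (-1.7)^2) = sqrt(27.89) = 5.2811
|z2| = sqrt((-1.6)^2 + 8.7^2) = sqrt(78.25) = 8.8459
z1+z2 = 3.4000 + 7.0000i
|z1+z2| = sqrt(60.56) = 7.7820
|z1|+|z2| = 5.2811 + 8.8459 = 14.1270

|z1+z2| = 7.7820 ≤ |z1|+|z2| = 14.1270 (verified)


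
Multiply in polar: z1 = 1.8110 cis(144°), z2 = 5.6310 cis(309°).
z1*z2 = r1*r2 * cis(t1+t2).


r = 1.8110 * 5.6310 = 10.1977
theta = 144° + 309° = 453° = 93° (mod 360)

10.1977 cis(93°)


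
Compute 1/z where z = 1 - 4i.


|z|^2 = 1+16 = 17
1/z = (1 + 4i)/17

1/z = 0.0588 + 0.2353i


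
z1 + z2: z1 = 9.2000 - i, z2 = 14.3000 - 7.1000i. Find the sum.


Real: 9.2 + 14.3 = 23.5
Imag: -1 - 7.1 = -8.1

23.5000 - 8.1000i


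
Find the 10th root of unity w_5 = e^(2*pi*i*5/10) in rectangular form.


Angle = 360*5/10 = 180°
a = cos(180°) = -1.0000
b = sin(180°) = 0

-1.0000 + 0i


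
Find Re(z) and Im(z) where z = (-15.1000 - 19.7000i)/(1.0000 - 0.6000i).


Multiply by conjugate: (-15.1000 - 19.7000i)(1.0000 + 0.6000i) / (1^2 + (-0.6)^2)
Numerator real = -15.1*1 - (19.7)*(-0.6) = -3.28
Numerator imag = -19.7*1 - (-15.1)*(-0.6) = -28.76
Denominator = 1.36
Re(z) = -3.28/1.36 = -2.4118
Im(z) = -28.76/1.36 = -21.1471

Re(z) = -2.4118, Im(z) = -21.1471


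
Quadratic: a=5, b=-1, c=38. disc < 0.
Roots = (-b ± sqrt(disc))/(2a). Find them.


disc = (-1)^2 - 4*5*38 = 1 - 760 = -759
sqrt(|disc|) = sqrt(759) = 27.5500
Real part = 1/(2*5) = 0.1000
Imag part = 27.5500/(2*5) = 2.7550

0.1000 ± 2.7550i


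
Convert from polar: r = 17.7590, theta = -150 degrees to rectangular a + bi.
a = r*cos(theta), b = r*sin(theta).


a = 17.7590*cos(-150°) = 17.7590*(-0.866025) = -15.3797
b = 17.7590*sin(-150°) = 17.7590*(-0.5) = -8.8795

-15.3797 - 8.8795i


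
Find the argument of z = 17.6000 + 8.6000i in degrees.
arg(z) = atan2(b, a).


Re = 17.6, Im = 8.6
arg = atan2(8.6, 17.6) = 26.0418 degrees

arg(z) = 26.0418 degrees


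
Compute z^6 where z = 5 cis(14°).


r^6 = 5^6 = 15625
n*theta = 6*14° = 84° = 84° (mod 360)
a = 15625*cos(84°) = 1633.2572
b = 15625*sin(84°) = 15539.4046

15625 cis(84°) = 1633.2572 + 15539.4046i


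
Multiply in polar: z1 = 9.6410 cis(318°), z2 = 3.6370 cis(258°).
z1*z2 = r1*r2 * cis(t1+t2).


r = 9.6410 * 3.6370 = 35.0643
theta = 318° + 258° = 576° = 216° (mod 360)

35.0643 cis(216°)


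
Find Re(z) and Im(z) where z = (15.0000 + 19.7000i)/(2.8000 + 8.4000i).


Multiply by conjugate: (15.0000 + 19.7000i)(2.8000 - 8.4000i) / (2.8^2 + 8.4^2)
Numerator real = 15*2.8 + 19.7*8.4 = 207.48
Numerator imag = 19.7*2.8 - 15*8.4 = -70.84
Denominator = 78.4
Re(z) = 207.48/78.4 = 2.6464
Im(z) = -70.84/78.4 = -0.9036

Re(z) = 2.6464, Im(z) = -0.9036


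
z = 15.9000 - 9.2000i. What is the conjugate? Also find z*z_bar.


z_bar = 15.9000 + 9.2000i
z*z_bar = 15.9^2 + (-9.2)^2 = 252.81 + 84.64 = 337.45

z_bar = 15.9000 + 9.2000i, z*z_bar = 337.45


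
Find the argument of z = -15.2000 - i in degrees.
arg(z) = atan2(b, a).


Re = -15.2, Im = -1
arg = atan2(-1, -15.2) = -176.2360 degrees

arg(z) = -176.2360 degrees


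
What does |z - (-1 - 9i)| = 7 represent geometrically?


|z - z0| = r is a circle with center z0 and radius r.
Center = (-1, -9), radius = 7

Circle with center (-1, -9) and radius 7


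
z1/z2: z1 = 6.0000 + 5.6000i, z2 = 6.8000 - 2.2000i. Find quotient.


Conjugate of z2 = 6.8000 + 2.2000i
Numerator: (6.0000 + 5.6000i)(6.8000 + 2.2000i) = 28.4800 + 51.2800i
Denominator: 6.8^2 + (-2.2)^2 = 51.08
Result = (28.4800 + 51.2800i)/51.08

0.5576 + 1.0039i


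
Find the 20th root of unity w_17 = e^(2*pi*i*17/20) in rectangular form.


Angle = 360*17/20 = 306°
a = cos(306°) = 0.5878
b = sin(306°) = -0.8090

0.5878 - 0.8090i


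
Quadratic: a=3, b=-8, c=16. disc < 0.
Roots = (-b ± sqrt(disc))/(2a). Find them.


disc = (-8)^2 - 4*3*16 = 64 - 192 = -128
sqrt(|disc|) = sqrt(128) = 11.3137
Real part = 8/(2*3) = 1.3333
Imag part = 11.3137/(2*3) = 1.8856

1.3333 ± 1.8856i


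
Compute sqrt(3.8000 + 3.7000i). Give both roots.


|z| = sqrt(14.44+13.69) = 5.3038
sqrt((|z|+a)/2) = sqrt((5.3038+3.8)/2) = sqrt(4.5519) = 2.1335
sqrt((|z|-a)/2) = sqrt((5.3038-3.8)/2) = sqrt(0.7519) = 0.8671

±(2.1335 + 0.8671i) i.e. 2.1335 + 0.8671i and -2.1335 - 0.8671i


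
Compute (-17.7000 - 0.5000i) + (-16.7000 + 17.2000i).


Real: -17.7 - 16.7 = -34.4
Imag: -0.5 + 17.2 = 16.7

-34.4000 + 16.7000i


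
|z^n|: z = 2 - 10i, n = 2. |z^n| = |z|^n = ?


|z| = sqrt(4+100) = sqrt(104) = 10.1980
|z^2| = |z|^2 = (sqrt(104))^2 = 104

|z^2| = 104


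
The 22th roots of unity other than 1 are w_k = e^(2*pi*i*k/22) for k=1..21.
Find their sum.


With w = e^(2*pi*i/22), all 22 of the 22th roots of unity w^0 = 1, w, ..., w^(21) sum to 0: 1 + w + ... + w^(21) = (1 - w^22)/(1 - w) = 0 since w^22 = 1, w ≠ 1.
Removing the root 1: w + w^2 + ... + w^(21) = 0 - 1 = -1

Sum = -1


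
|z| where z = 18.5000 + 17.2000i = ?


|z| = sqrt(18.5^2 + 17.2^2) = sqrt(342.25 + 295.84) = sqrt(638.09) = 25.2604

|z| = 25.2604


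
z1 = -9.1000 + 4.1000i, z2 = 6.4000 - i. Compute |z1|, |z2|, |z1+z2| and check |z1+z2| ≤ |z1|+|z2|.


|z1| = sqrt((-9.1)^2 + 4.1^2) = sqrt(99.62) = 9.9810
|z2| = sqrt(6.4^2 + (-1)^2) = sqrt(41.96) = 6.4777
z1+z2 = -2.7000 + 3.1000i
|z1+z2| = sqrt(16.9) = 4.1110
|z1|+|z2| = 9.9810 + 6.4777 = 16.4587

|z1+z2| = 4.1110 ≤ |z1|+|z2| = 16.4587 (verified)


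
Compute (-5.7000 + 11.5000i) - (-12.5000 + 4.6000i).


Real: -5.7 + 12.5 = 6.8
Imag: 11.5 - 4.6 = 6.9

6.8000 + 6.9000i


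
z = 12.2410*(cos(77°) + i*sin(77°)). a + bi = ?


a = 12.2410*cos(77°) = 12.2410*0.22495 = 2.7536
b = 12.2410*sin(77°) = 12.2410*0.97437 = 11.9273

2.7536 + 11.9273i


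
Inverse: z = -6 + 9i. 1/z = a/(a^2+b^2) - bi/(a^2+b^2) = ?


|z|^2 = 36+81 = 117
1/z = (-6 - 9i)/117

1/z = -0.0513 - 0.0769i


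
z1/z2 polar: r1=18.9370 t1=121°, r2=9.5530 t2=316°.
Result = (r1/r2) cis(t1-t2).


r = 18.9370 / 9.5530 = 1.9823
theta = 121° - 316° = -195° = 165° (mod 360)

1.9823 cis(165°)


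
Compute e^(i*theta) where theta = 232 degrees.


cos(232°) = -0.6157
sin(232°) = -0.7880

e^(i*232°) = -0.6157 - 0.7880i


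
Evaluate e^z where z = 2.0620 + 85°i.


e^2.0620 = 7.8617
cos(85°) = 0.08716
sin(85°) = 0.9962
Real = 7.8617*0.08716 = 0.6852
Imag = 7.8617*0.9962 = 7.8318

0.6852 + 7.8318i


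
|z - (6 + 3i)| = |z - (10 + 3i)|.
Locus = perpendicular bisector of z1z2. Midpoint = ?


Equal distances means the locus is the perpendicular bisector of z1 and z2.
Midpoint = ((6+10)/2, (3+3)/2) = (8.0000, 3.0000)

Perpendicular bisector through (8.0000, 3.0000)


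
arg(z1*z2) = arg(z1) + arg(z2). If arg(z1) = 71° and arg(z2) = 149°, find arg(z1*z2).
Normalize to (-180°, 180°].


arg(z1*z2) = 71° + 149° = 220°
Normalized to (-180°, 180°]: -140°

-140°


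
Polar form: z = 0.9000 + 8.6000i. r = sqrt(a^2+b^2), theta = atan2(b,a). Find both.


r = sqrt(0.81+73.96) = sqrt(74.77) = 8.6470
theta = atan2(8.6, 0.9) = 84.0257 degrees

r = 8.6470, theta = 84.0257 degrees


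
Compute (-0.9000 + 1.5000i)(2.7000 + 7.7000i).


Real = -0.9*2.7 - 1.5*7.7 = -2.43 - 11.55 = -13.98
Imag = -0.9*7.7 + 2.7*1.5 = -6.93 + 4.05 = -2.88

-13.9800 - 2.8800i


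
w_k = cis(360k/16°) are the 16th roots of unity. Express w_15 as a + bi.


Angle = 360*15/16 = 337.5°
a = cos(337.5°) = 0.9239
b = sin(337.5°) = -0.3827

0.9239 - 0.3827i


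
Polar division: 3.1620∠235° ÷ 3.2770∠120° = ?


r = 3.1620 / 3.2770 = 0.9649
theta = 235° - 120° = 115° = 115° (mod 360)

0.9649 cis(115°)


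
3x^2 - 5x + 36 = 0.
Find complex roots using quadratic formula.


disc = (-5)^2 - 4*3*36 = 25 - 432 = -407
sqrt(|disc|) = sqrt(407) = 20.1742
Real part = 5/(2*3) = 0.8333
Imag part = 20.1742/(2*3) = 3.3624

0.8333 ± 3.3624i


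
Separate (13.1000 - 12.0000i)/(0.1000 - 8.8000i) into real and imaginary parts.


Multiply by conjugate: (13.1000 - 12.0000i)(0.1000 + 8.8000i) / (0.1^2 + (-8.8)^2)
Numerator real = 13.1*0.1 - (12)*(-8.8) = 106.91
Numerator imag = -12*0.1 - 13.1*(-8.8) = 114.08
Denominator = 77.45
Re(z) = 106.91/77.45 = 1.3804
Im(z) = 114.08/77.45 = 1.4730

Re(z) = 1.3804, Im(z) = 1.4730


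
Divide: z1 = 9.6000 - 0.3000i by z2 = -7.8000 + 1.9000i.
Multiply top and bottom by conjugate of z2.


Conjugate of z2 = -7.8000 - 1.9000i
Numerator: (9.6000 - 0.3000i)(-7.8000 - 1.9000i) = -75.4500 - 15.9000i
Denominator: (-7.8)^2 + 1.9^2 = 64.45
Result = (-75.4500 - 15.9000i)/64.45

-1.1707 - 0.2467i


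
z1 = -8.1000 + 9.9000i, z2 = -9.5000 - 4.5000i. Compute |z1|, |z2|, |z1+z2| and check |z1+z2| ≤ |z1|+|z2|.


|z1| = sqrt((-8.1)^2 + 9.9^2) = sqrt(163.62) = 12.7914
|z2| = sqrt((-9.5)^2 + (-4.5)^2) = sqrt(110.5) = 10.5119
z1+z2 = -17.6000 + 5.4000i
|z1+z2| = sqrt(338.92) = 18.4098
|z1|+|z2| = 12.7914 + 10.5119 = 23.3033

|z1+z2| = 18.4098 ≤ |z1|+|z2| = 23.3033 (verified)


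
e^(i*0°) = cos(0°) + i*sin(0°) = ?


cos(0°) = 1.0000
sin(0°) = 0

e^(i*0°) = 1.0000 + 0i


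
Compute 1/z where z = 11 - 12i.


|z|^2 = 121+144 = 265
1/z = (11 + 12i)/265

1/z = 0.0415 + 0.0453i


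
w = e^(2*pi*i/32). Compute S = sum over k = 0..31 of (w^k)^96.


The roots are w_k = w^k with w = e^(2*pi*i/32), and (w^k)^96 = (w^96)^k.
So S = 1 + u + u^2 + ... + u^(31) with u = w^96.
96 = 3*32 + 0, so 96 is a multiple of 32 and u = (w^32)^3 = 1.
Every one of the 32 terms equals 1: S = 32

S = 32


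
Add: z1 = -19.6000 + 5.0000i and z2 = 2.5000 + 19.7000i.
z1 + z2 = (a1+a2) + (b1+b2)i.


Real: -19.6 + 2.5 = -17.1
Imag: 5 + 19.7 = 24.7

-17.1000 + 24.7000i


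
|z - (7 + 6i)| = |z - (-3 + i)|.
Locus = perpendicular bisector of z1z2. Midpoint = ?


Equal distances means the locus is the perpendicular bisector of z1 and z2.
Midpoint = ((7+(-3))/2, (6+1)/2) = (2.0000, 3.5000)

Perpendicular bisector through (2.0000, 3.5000)


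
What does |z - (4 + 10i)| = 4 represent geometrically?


|z - z0| = r is a circle with center z0 and radius r.
Center = (4, 10), radius = 4

Circle with center (4, 10) and radius 4


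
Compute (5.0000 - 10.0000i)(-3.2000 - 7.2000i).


Real = 5*(-3.2) - (-10)*(-7.2) = -16 - 72 = -88
Imag = 5*(-7.2) - (3.2)*(-10) = -36 + 32 = -4

-88.0000 - 4.0000i


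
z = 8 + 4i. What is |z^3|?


|z| = sqrt(64+16) = sqrt(80) = 8.9443
|z^3| = |z|^3 = (sqrt(80))^3 = 80*sqrt(80)

|z^3| = 80*sqrt(80) ≈ 715.5418


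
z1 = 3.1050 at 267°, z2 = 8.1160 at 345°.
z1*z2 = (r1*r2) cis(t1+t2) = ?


r = 3.1050 * 8.1160 = 25.2002
theta = 267° + 345° = 612° = 252° (mod 360)

25.2002 cis(252°)


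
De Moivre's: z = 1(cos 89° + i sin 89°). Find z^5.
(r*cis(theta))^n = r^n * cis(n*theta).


r^5 = 1^5 = 1
n*theta = 5*89° = 445° = 85° (mod 360)
a = 1*cos(85°) = 0.0872
b = 1*sin(85°) = 0.9962

1 cis(85°) = 0.0872 + 0.9962i


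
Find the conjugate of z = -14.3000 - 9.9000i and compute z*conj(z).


z_bar = -14.3000 + 9.9000i
z*z_bar = (-14.3)^2 + (-9.9)^2 = 204.49 + 98.01 = 302.5

z_bar = -14.3000 + 9.9000i, z*z_bar = 302.5


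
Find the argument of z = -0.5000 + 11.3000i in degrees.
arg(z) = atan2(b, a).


Re = -0.5, Im = 11.3
arg = atan2(11.3, -0.5) = 92.5336 degrees

arg(z) = 92.5336 degrees


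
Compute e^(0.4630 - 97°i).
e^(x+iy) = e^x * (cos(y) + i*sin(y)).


e^0.4630 = 1.5888
cos(-97°) = -0.12187
sin(-97°) = -0.99255
Real = 1.5888*(-0.12187) = -0.1936
Imag = 1.5888*(-0.99255) = -1.5770

-0.1936 - 1.5770i


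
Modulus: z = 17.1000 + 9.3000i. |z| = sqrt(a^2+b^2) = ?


|z| = sqrt(17.1^2 + 9.3^2) = sqrt(292.41 + 86.49) = sqrt(378.9) = 19.4654

|z| = 19.4654


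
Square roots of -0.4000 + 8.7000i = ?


|z| = sqrt(0.16+75.69) = 8.7092
sqrt((|z|+a)/2) = sqrt((8.7092+(-0.4))/2) = sqrt(4.1546) = 2.0383
sqrt((|z|-a)/2) = sqrt((8.7092-(-0.4))/2) = sqrt(4.5546) = 2.1341

±(2.0383 + 2.1341i) i.e. 2.0383 + 2.1341i and -2.0383 - 2.1341i


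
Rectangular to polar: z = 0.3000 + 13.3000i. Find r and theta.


r = sqrt(0.09+176.89) = sqrt(176.98) = 13.3034
theta = atan2(13.3, 0.3) = 88.7078 degrees

r = 13.3034, theta = 88.7078 degrees


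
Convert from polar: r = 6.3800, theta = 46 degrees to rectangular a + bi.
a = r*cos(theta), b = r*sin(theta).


a = 6.3800*cos(46°) = 6.3800*0.69466 = 4.4319
b = 6.3800*sin(46°) = 6.3800*0.71934 = 4.5894

4.4319 + 4.5894i


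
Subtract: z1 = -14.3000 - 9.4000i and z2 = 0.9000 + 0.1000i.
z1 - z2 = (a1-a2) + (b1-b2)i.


Real: -14.3 - 0.9 = -15.2
Imag: -9.4 - 0.1 = -9.5

-15.2000 - 9.5000i


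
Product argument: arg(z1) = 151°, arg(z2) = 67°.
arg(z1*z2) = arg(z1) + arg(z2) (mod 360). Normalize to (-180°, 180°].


arg(z1*z2) = 151° + 67° = 218°
Normalized to (-180°, 180°]: -142°

-142°


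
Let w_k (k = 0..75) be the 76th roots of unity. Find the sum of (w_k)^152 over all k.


The roots are w_k = w^k with w = e^(2*pi*i/76), and (w^k)^152 = (w^152)^k.
So S = 1 + u + u^2 + ... + u^(75) with u = w^152.
152 = 2*76 + 0, so 152 is a multiple of 76 and u = (w^76)^2 = 1.
Every one of the 76 terms equals 1: S = 76

S = 76


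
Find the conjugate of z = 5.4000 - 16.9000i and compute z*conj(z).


z_bar = 5.4000 + 16.9000i
z*z_bar = 5.4^2 + (-16.9)^2 = 29.16 + 285.61 = 314.77

z_bar = 5.4000 + 16.9000i, z*z_bar = 314.77


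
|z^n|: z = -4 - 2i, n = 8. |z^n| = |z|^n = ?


|z| = sqrt(16+4) = sqrt(20) = 4.4721
|z^8| = |z|^8 = (sqrt(20))^8 = 20^4 = 160000

|z^8| = 160000


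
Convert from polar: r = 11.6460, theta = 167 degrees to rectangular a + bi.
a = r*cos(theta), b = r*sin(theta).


a = 11.6460*cos(167°) = 11.6460*(-0.97437) = -11.3475
b = 11.6460*sin(167°) = 11.6460*0.22495 = 2.6198

-11.3475 + 2.6198i


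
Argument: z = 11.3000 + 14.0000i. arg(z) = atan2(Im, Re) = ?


Re = 11.3, Im = 14
arg = atan2(14, 11.3) = 51.0915 degrees

arg(z) = 51.0915 degrees


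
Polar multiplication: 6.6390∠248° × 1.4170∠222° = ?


r = 6.6390 * 1.4170 = 9.4075
theta = 248° + 222° = 470° = 110° (mod 360)

9.4075 cis(110°)


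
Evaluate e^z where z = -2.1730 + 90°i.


e^-2.1730 = 0.1138
cos(90°) = 0
sin(90°) = 1
Real = 0.1138*0 = 0
Imag = 0.1138*1 = 0.1138

0 + 0.1138i


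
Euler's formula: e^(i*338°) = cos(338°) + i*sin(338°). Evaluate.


cos(338°) = 0.9272
sin(338°) = -0.3746

e^(i*338°) = 0.9272 - 0.3746i


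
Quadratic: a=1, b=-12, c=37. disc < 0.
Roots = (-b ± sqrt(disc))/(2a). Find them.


disc = (-12)^2 - 4*1*37 = 144 - 148 = -4
sqrt(|disc|) = sqrt(4) = 2.0000
Real part = 12/(2*1) = 6.0000
Imag part = 2.0000/(2*1) = 1.0000

6.0000 ± 1.0000i


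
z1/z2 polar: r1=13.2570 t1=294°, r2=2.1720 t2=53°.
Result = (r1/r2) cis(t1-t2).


r = 13.2570 / 2.1720 = 6.1036
theta = 294° - 53° = 241° = 241° (mod 360)

6.1036 cis(241°)


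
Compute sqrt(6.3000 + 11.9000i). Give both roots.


|z| = sqrt(39.69+141.61) = 13.4648
sqrt((|z|+a)/2) = sqrt((13.4648+6.3)/2) = sqrt(9.8824) = 3.1436
sqrt((|z|-a)/2) = sqrt((13.4648-6.3)/2) = sqrt(3.5824) = 1.8927

±(3.1436 + 1.8927i) i.e. 3.1436 + 1.8927i and -3.1436 - 1.8927i


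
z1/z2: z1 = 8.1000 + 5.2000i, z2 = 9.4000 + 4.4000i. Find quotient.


Conjugate of z2 = 9.4000 - 4.4000i
Numerator: (8.1000 + 5.2000i)(9.4000 - 4.4000i) = 99.0200 + 13.2400i
Denominator: 9.4^2 + 4.4^2 = 107.72
Result = (99.0200 + 13.2400i)/107.72

0.9192 + 0.1229i


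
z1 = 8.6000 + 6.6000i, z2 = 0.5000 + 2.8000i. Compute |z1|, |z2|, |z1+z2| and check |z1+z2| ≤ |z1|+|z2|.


|z1| = sqrt(8.6^2 + 6.6^2) = sqrt(117.52) = 10.8407
|z2| = sqrt(0.5^2 + 2.8^2) = sqrt(8.09) = 2.8443
z1+z2 = 9.1000 + 9.4000i
|z1+z2| = sqrt(171.17) = 13.0832
|z1|+|z2| = 10.8407 + 2.8443 = 13.6850

|z1+z2| = 13.0832 ≤ |z1|+|z2| = 13.6850 (verified)


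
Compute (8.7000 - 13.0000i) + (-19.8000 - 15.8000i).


Real: 8.7 - 19.8 = -11.1
Imag: -13 - 15.8 = -28.8

-11.1000 - 28.8000i


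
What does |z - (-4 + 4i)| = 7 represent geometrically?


|z - z0| = r is a circle with center z0 and radius r.
Center = (-4, 4), radius = 7

Circle with center (-4, 4) and radius 7


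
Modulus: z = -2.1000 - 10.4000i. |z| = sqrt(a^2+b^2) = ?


|z| = sqrt((-2.1)^2 + (-10.4)^2) = sqrt(4.41 + 108.16) = sqrt(112.57) = 10.6099

|z| = 10.6099


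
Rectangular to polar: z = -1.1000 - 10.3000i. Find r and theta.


r = sqrt(1.21+106.09) = sqrt(107.3) = 10.3586
theta = atan2(-10.3, -1.1) = -96.0959 degrees

r = 10.3586, theta = -96.0959 degrees


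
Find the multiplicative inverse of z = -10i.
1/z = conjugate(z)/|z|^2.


|z|^2 = 0+100 = 100
1/z = (0 + 10i)/100

1/z = 0 + 0.1000i


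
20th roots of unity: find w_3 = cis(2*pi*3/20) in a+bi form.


Angle = 360*3/20 = 54°
a = cos(54°) = 0.5878
b = sin(54°) = 0.8090

0.5878 + 0.8090i


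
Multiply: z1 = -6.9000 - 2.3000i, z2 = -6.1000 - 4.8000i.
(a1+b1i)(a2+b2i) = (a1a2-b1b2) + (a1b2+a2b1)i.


Real = -6.9*(-6.1) - (-2.3)*(-4.8) = 42.09 - 11.04 = 31.05
Imag = -6.9*(-4.8) - (6.1)*(-2.3) = 33.12 + 14.03 = 47.15

31.0500 + 47.1500i


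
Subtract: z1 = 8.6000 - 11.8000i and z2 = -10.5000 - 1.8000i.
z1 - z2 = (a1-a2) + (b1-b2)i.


Real: 8.6 + 10.5 = 19.1
Imag: -11.8 + 1.8 = -10

19.1000 - 10.0000i


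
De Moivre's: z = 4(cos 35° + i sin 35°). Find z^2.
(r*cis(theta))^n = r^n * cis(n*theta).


r^2 = 4^2 = 16
n*theta = 2*35° = 70° = 70° (mod 360)
a = 16*cos(70°) = 5.4723
b = 16*sin(70°) = 15.0351

16 cis(70°) = 5.4723 + 15.0351i


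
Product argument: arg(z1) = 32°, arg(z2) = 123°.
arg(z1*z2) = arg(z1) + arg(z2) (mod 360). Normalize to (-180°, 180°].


arg(z1*z2) = 32° + 123° = 155°
Normalized to (-180°, 180°]: 155°

155°


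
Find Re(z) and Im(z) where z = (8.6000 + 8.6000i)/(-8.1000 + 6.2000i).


Multiply by conjugate: (8.6000 + 8.6000i)(-8.1000 - 6.2000i) / ((-8.1)^2 + 6.2^2)
Numerator real = 8.6*(-8.1) + 8.6*6.2 = -16.34
Numerator imag = 8.6*(-8.1) - 8.6*6.2 = -122.98
Denominator = 104.05
Re(z) = -16.34/104.05 = -0.1570
Im(z) = -122.98/104.05 = -1.1819

Re(z) = -0.1570, Im(z) = -1.1819


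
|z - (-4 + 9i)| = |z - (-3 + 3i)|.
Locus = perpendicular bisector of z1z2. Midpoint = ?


Equal distances means the locus is the perpendicular bisector of z1 and z2.
Midpoint = ((-4+(-3))/2, (9+3)/2) = (-3.5000, 6.0000)

Perpendicular bisector through (-3.5000, 6.0000)


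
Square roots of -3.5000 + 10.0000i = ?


|z| = sqrt(12.25+100) = 10.5948
sqrt((|z|+a)/2) = sqrt((10.5948+(-3.5))/2) = sqrt(3.5474) = 1.8835
sqrt((|z|-a)/2) = sqrt((10.5948-(-3.5))/2) = sqrt(7.0474) = 2.6547

±(1.8835 + 2.6547i) i.e. 1.8835 + 2.6547i and -1.8835 - 2.6547i


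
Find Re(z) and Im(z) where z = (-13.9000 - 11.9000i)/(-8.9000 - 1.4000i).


Multiply by conjugate: (-13.9000 - 11.9000i)(-8.9000 + 1.4000i) / ((-8.9)^2 + (-1.4)^2)
Numerator real = -13.9*(-8.9) - (11.9)*(-1.4) = 140.37
Numerator imag = -11.9*(-8.9) - (-13.9)*(-1.4) = 86.45
Denominator = 81.17
Re(z) = 140.37/81.17 = 1.7293
Im(z) = 86.45/81.17 = 1.0650

Re(z) = 1.7293, Im(z) = 1.0650


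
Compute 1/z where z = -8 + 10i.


|z|^2 = 64+100 = 164
1/z = (-8 - 10i)/164

1/z = -0.0488 - 0.0610i


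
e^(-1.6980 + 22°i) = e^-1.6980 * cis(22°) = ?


e^-1.6980 = 0.1830
cos(22°) = 0.9272
sin(22°) = 0.3746
Real = 0.1830*0.9272 = 0.1697
Imag = 0.1830*0.3746 = 0.0686

0.1697 + 0.0686i


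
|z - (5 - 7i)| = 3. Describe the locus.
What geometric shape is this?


|z - z0| = r is a circle with center z0 and radius r.
Center = (5, -7), radius = 3

Circle with center (5, -7) and radius 3


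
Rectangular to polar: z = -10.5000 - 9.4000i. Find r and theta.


r = sqrt(110.25+88.36) = sqrt(198.61) = 14.0929
theta = atan2(-9.4, -10.5) = -138.1639 degrees

r = 14.0929, theta = -138.1639 degrees


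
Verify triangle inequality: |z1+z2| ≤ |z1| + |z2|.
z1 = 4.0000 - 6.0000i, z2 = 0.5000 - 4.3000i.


|z1| = sqrt(4^2 + (-6)^2) = sqrt(52) = 7.2111
|z2| = sqrt(0.5^2 + (-4.3)^2) = sqrt(18.74) = 4.3290
z1+z2 = 4.5000 - 10.3000i
|z1+z2| = sqrt(126.34) = 11.2401
|z1|+|z2| = 7.2111 + 4.3290 = 11.5401

|z1+z2| = 11.2401 ≤ |z1|+|z2| = 11.5401 (verified)


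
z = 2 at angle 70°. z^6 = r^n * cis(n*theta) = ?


r^6 = 2^6 = 64
n*theta = 6*70° = 420° = 60° (mod 360)
a = 64*cos(60°) = 32.0000
b = 64*sin(60°) = 55.4256

64 cis(60°) = 32.0000 + 55.4256i


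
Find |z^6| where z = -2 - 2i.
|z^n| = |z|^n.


|z| = sqrt(4+4) = sqrt(8) = 2.8284
|z^6| = |z|^6 = (sqrt(8))^6 = 8^3 = 512

|z^6| = 512
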